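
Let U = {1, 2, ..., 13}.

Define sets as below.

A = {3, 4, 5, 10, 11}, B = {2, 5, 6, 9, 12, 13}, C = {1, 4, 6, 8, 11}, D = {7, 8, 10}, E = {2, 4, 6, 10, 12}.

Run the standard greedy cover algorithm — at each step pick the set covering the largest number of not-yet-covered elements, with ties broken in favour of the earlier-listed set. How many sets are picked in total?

4

Greedy: pick B (covers 6 new) → pick A (covers 4 new) → pick C (covers 2 new) → pick D (covers 1 new). Total picks: 4.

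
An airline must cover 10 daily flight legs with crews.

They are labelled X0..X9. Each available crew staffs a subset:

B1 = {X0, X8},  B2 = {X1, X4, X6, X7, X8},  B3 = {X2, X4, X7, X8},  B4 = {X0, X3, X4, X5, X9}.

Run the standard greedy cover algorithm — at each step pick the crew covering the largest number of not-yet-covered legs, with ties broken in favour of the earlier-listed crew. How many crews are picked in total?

3

Greedy: pick B2 (covers 5 new) → pick B4 (covers 4 new) → pick B3 (covers 1 new). Total picks: 3.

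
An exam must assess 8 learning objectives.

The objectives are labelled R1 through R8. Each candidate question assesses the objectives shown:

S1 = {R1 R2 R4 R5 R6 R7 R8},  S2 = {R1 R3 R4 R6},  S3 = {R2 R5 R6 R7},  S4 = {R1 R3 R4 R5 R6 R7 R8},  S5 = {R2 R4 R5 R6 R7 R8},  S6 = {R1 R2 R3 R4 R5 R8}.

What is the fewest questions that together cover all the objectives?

S2 and S5 together: S2 ∪ S5 = {R1, R2, R3, R4, R5, R6, R7, R8} — every objective is covered.
No single question has all 8 objectives (the largest, S1, has 7), so 2 is optimal.

2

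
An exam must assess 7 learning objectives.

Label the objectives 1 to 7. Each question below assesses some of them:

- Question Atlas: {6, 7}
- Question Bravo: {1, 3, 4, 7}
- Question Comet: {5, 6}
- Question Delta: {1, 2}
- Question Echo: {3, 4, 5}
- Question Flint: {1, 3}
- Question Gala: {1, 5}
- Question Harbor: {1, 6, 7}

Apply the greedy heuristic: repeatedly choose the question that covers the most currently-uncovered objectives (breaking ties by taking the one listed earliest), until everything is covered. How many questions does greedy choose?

Greedy: pick Bravo (covers 4 new) → pick Comet (covers 2 new) → pick Delta (covers 1 new). Total picks: 3.

3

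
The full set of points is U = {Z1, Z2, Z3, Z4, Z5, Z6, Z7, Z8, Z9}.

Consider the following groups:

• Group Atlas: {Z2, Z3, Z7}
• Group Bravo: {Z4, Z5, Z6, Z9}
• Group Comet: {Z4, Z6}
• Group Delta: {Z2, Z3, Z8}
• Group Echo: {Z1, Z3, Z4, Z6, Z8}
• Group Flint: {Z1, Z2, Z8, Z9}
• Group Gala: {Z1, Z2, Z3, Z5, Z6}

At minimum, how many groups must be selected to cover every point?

3

Atlas and Bravo and Echo together: Atlas ∪ Bravo ∪ Echo = {Z1, Z2, Z3, Z4, Z5, Z6, Z7, Z8, Z9} — every point is covered.
Only Atlas contains Z7, so Atlas is forced; the remaining 6 points need at least 2 more groups (each remaining group adds at most 4) — so at least 3 groups are needed, and 3 is optimal.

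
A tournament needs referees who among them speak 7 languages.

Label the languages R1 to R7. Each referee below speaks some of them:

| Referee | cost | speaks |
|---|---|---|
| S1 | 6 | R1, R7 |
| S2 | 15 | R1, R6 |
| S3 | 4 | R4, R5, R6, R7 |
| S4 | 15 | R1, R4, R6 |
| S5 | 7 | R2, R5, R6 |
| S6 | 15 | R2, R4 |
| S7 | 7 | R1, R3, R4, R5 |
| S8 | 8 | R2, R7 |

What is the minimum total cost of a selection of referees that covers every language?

18

S3, S5, S7 together cover every language (S3 ∪ S5 ∪ S7 = {R1, R2, R3, R4, R5, R6, R7}); total cost 4 + 7 + 7 = 18.
No covering selection has total cost below 18.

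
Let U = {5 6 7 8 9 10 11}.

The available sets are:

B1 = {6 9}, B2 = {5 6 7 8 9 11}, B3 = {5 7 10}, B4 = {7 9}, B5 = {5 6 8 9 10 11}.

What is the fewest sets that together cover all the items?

B3 and B5 together: B3 ∪ B5 = {5, 6, 7, 8, 9, 10, 11} — every item is covered.
No single set has all 7 items (the largest, B2, has 6), so 2 is optimal.

2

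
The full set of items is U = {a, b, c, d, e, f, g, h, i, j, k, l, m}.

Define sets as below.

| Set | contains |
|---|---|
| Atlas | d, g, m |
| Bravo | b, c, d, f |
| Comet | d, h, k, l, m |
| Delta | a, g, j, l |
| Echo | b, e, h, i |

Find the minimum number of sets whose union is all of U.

4

Take {Bravo, Comet, Delta, Echo}. Their union is {a, b, c, d, e, f, g, h, i, j, k, l, m}, which is all 13 items.
Only Delta contains a, so Delta is forced; the remaining 9 items need at least 3 more sets (each remaining set adds at most 4) — so at least 4 sets are needed, and 4 is optimal.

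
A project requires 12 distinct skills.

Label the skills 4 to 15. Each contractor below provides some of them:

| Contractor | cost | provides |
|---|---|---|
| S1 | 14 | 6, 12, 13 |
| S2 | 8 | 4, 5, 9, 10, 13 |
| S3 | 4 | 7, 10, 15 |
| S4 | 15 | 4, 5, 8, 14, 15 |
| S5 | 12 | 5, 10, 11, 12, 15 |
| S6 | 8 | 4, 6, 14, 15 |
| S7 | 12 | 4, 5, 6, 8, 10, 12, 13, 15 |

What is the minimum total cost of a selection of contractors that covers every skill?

44

S2, S3, S5, S6, S7 together cover every skill (S2 ∪ S3 ∪ S5 ∪ S6 ∪ S7 = {4, 5, 6, 7, 8, 9, 10, 11, 12, 13, 14, 15}); total cost 8 + 4 + 12 + 8 + 12 = 44.
No covering selection has total cost below 44.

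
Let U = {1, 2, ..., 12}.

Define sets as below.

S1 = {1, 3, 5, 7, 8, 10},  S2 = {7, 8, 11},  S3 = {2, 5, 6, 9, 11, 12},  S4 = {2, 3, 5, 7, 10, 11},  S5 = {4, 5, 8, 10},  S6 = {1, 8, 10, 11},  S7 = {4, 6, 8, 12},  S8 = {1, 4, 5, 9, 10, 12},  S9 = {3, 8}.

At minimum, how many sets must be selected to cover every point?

3

S1, S3, and S5 cover everything between them: the union {1, 2, 3, 4, 5, 6, 7, 8, 9, 10, 11, 12} is all of U.
No 2 of the 9 sets cover everything (all 36 combinations miss at least one point), so 3 is optimal.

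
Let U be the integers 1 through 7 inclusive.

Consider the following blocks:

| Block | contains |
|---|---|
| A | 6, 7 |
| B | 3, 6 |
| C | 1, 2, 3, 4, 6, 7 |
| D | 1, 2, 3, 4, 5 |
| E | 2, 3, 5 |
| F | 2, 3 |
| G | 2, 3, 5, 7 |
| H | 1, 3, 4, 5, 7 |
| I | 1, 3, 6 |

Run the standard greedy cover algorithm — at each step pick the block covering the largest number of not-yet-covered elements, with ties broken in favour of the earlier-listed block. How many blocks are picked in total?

2

Greedy: pick C (covers 6 new) → pick D (covers 1 new). Total picks: 2.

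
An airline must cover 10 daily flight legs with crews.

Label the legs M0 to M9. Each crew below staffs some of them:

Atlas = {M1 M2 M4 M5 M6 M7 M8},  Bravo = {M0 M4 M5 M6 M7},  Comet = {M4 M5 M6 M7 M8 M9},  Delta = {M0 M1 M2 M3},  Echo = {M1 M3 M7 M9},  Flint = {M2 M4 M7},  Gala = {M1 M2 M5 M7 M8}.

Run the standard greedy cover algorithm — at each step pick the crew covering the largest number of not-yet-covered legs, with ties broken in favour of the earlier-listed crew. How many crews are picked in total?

Greedy: pick Atlas (covers 7 new) → pick Delta (covers 2 new) → pick Comet (covers 1 new). Total picks: 3.
(The true minimum cover uses only 2 crews, so greedy is not optimal here.)

3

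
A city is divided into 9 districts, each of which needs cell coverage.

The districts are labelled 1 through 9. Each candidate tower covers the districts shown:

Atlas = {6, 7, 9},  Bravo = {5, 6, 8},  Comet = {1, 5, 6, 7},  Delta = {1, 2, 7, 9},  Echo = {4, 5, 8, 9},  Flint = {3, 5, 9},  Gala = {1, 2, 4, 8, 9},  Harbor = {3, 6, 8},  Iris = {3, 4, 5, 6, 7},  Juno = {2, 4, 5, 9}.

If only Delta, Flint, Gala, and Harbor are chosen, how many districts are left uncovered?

Union of Delta, Flint, Gala, Harbor = {1, 2, 3, 4, 5, 6, 7, 8, 9} — that's every district, so 0 are uncovered.

0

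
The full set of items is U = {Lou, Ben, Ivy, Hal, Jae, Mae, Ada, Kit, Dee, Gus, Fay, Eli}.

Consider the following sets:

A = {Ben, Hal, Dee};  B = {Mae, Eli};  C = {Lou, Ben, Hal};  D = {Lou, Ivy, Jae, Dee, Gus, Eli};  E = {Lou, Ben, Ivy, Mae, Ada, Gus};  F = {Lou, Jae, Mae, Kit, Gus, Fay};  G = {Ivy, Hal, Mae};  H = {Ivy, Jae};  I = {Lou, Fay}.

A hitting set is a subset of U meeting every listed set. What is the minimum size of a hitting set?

T = {Ivy, Hal, Fay, Eli} meets every set (each contains at least one member of T), and |T| = 4.
The sets A, B, H, I are pairwise disjoint, so any hitting set needs a separate item for each — at least 4. Hence 4 is optimal.

4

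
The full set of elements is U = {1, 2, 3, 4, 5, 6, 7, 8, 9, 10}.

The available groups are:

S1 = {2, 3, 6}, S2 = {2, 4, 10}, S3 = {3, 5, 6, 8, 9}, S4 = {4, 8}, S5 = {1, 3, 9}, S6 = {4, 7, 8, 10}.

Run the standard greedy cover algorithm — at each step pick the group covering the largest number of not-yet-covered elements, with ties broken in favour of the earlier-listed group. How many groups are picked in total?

4

Greedy: pick S3 (covers 5 new) → pick S2 (covers 3 new) → pick S5 (covers 1 new) → pick S6 (covers 1 new). Total picks: 4.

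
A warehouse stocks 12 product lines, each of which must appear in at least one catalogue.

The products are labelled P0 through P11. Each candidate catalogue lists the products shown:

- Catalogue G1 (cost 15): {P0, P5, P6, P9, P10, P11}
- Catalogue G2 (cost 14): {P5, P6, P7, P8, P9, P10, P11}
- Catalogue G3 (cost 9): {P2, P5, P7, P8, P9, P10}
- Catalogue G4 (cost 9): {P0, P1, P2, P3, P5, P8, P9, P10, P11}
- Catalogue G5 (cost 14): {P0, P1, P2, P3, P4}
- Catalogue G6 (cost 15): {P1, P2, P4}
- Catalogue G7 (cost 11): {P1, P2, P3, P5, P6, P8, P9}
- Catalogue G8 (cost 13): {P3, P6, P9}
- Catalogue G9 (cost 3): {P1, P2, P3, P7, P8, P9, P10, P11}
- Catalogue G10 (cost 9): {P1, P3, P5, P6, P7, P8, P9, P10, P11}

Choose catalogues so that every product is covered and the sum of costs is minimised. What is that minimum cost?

G5, G10 together cover every product (G5 ∪ G10 = {P0, P1, P2, P3, P4, P5, P6, P7, P8, P9, P10, P11}); total cost 14 + 9 = 23.
The greedy pick G9, G4, G10, G5 costs 35; no covering selection beats 23.

23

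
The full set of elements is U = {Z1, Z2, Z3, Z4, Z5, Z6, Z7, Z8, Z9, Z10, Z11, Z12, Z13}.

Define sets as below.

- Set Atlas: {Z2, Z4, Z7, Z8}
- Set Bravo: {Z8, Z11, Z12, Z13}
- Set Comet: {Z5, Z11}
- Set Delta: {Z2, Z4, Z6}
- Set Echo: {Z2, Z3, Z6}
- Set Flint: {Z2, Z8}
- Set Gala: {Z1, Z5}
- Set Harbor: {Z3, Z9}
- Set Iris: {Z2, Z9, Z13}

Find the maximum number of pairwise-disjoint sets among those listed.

4

Bravo, Delta, Gala, Harbor are pairwise disjoint (Bravo={Z8,Z11,Z12,Z13}; Delta={Z2,Z4,Z6}; Gala={Z1,Z5}; Harbor={Z3,Z9}).
Every remaining set overlaps one of these, and no 5 of the listed sets are pairwise disjoint, so 4 is the maximum.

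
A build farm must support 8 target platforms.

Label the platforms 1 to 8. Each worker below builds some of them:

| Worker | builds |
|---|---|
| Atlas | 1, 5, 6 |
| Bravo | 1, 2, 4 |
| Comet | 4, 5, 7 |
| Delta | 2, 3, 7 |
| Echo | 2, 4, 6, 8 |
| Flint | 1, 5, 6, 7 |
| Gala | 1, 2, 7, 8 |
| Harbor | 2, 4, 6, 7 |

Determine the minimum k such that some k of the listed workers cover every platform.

Delta and Echo and Flint together: Delta ∪ Echo ∪ Flint = {1, 2, 3, 4, 5, 6, 7, 8} — every platform is covered.
Only Delta contains 3, so Delta is forced; the remaining 5 platforms need at least 2 more workers (each remaining worker adds at most 3) — so at least 3 workers are needed, and 3 is optimal.

3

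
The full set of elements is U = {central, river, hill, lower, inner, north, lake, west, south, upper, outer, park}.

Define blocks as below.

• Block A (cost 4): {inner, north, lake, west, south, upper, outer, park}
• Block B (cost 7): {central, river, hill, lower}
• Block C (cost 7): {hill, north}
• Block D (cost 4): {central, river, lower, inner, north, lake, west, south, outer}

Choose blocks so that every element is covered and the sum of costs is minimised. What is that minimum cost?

11

A, B together cover every element (A ∪ B = {central, river, hill, lower, inner, north, lake, west, south, upper, outer, park}); total cost 4 + 7 = 11.
The greedy pick D, A, B costs 15; no covering selection beats 11.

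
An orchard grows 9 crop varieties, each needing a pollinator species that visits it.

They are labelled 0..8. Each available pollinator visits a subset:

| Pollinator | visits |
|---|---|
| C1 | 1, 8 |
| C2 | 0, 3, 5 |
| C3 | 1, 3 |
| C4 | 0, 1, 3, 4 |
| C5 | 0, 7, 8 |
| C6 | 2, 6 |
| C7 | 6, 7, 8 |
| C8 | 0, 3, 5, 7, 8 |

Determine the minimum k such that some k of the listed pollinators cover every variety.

C4 and C6 and C8 together: C4 ∪ C6 ∪ C8 = {0, 1, 2, 3, 4, 5, 6, 7, 8} — every variety is covered.
Only C6 contains 2, so C6 is forced; the remaining 7 varieties need at least 2 more pollinators (each remaining pollinator adds at most 5) — so at least 3 pollinators are needed, and 3 is optimal.

3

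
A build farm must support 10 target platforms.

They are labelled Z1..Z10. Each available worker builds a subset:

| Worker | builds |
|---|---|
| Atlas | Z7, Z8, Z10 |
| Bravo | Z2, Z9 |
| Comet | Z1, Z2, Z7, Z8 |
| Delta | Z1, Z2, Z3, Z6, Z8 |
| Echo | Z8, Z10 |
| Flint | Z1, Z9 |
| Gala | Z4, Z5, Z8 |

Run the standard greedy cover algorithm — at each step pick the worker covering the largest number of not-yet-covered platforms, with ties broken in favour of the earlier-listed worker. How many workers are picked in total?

Greedy: pick Delta (covers 5 new) → pick Atlas (covers 2 new) → pick Gala (covers 2 new) → pick Bravo (covers 1 new). Total picks: 4.

4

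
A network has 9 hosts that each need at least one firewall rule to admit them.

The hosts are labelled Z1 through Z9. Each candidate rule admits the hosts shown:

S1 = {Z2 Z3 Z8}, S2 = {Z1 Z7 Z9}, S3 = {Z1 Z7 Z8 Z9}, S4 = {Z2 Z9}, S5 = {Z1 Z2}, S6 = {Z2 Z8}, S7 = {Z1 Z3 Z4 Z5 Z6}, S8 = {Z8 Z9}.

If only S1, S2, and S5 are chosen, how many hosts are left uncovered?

Union of S1, S2, S5 = {Z1, Z2, Z3, Z7, Z8, Z9}.
Not covered: Z4, Z5, Z6 — 3 hosts.

3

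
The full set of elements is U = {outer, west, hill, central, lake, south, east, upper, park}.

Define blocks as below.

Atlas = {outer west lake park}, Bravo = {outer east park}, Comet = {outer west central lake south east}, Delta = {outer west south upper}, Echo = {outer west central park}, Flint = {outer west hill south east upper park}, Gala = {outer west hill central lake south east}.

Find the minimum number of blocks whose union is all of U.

2

Flint and Gala together: Flint ∪ Gala = {outer, west, hill, central, lake, south, east, upper, park} — every element is covered.
No single block has all 9 elements (the largest, Flint, has 7), so 2 is optimal.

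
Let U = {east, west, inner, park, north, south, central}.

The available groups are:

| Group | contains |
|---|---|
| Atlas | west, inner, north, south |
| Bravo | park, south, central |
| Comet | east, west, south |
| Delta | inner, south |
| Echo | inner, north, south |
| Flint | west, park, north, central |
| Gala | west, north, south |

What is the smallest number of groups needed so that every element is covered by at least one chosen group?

3

Atlas and Bravo and Comet together: Atlas ∪ Bravo ∪ Comet = {east, west, inner, park, north, south, central} — every element is covered.
Only Comet contains east, so Comet is forced; the remaining 4 elements need at least 2 more groups (each remaining group adds at most 3) — so at least 3 groups are needed, and 3 is optimal.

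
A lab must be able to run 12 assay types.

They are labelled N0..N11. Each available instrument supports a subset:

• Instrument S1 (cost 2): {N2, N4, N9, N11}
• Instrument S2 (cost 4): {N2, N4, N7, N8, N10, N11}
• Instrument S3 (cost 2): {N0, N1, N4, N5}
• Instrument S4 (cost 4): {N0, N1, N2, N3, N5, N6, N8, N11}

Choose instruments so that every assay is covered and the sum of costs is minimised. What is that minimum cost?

S1, S2, S4 together cover every assay (S1 ∪ S2 ∪ S4 = {N0, N1, N2, N3, N4, N5, N6, N7, N8, N9, N10, N11}); total cost 2 + 4 + 4 = 10.
The greedy pick S1, S3, S2, S4 costs 12; no covering selection beats 10.

10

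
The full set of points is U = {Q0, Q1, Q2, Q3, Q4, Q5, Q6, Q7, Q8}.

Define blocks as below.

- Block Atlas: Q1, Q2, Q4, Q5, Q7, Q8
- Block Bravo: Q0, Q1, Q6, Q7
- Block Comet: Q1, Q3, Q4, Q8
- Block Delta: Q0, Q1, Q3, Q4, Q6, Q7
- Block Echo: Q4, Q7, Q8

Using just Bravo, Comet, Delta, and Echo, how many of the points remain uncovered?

Union of Bravo, Comet, Delta, Echo = {Q0, Q1, Q3, Q4, Q6, Q7, Q8}.
Not covered: Q2, Q5 — 2 points.

2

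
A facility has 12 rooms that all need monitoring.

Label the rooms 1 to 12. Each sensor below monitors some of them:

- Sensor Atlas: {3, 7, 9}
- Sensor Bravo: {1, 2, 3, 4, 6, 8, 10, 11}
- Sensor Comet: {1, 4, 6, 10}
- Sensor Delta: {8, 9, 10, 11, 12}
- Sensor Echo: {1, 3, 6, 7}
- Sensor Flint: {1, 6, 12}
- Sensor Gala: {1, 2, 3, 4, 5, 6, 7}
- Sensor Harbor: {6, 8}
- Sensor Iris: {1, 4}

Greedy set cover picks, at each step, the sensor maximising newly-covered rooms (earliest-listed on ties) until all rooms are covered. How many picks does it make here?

4

Greedy: pick Bravo (covers 8 new) → pick Atlas (covers 2 new) → pick Delta (covers 1 new) → pick Gala (covers 1 new). Total picks: 4.
(The true minimum cover uses only 2 sensors, so greedy is not optimal here.)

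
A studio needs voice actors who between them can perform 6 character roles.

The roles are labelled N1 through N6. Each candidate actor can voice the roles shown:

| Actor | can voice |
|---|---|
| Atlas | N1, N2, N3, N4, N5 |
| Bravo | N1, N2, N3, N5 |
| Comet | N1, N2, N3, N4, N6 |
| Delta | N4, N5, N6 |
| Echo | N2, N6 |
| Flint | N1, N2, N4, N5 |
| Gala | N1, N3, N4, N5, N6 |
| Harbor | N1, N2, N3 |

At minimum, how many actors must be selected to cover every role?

Atlas and Echo together: Atlas ∪ Echo = {N1, N2, N3, N4, N5, N6} — every role is covered.
No single actor has all 6 roles (the largest, Atlas, has 5), so 2 is optimal.

2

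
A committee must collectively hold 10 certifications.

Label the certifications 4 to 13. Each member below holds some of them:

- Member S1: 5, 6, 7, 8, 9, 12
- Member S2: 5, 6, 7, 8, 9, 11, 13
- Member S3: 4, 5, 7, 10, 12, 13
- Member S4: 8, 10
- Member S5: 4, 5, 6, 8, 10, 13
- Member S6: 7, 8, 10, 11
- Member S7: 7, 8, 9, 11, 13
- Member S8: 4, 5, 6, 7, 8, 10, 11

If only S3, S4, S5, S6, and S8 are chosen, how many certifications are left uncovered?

Union of S3, S4, S5, S6, S8 = {4, 5, 6, 7, 8, 10, 11, 12, 13}.
Not covered: 9 — 1 certification.

1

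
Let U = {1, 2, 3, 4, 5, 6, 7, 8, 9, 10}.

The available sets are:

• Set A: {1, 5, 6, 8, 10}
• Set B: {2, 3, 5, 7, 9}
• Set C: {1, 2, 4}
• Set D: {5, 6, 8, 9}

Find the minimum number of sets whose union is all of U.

A, B, and C cover everything between them: the union {1, 2, 3, 4, 5, 6, 7, 8, 9, 10} is all of U.
Only B contains 3, so B is forced; the remaining 5 points need at least 2 more sets (each remaining set adds at most 4) — so at least 3 sets are needed, and 3 is optimal.

3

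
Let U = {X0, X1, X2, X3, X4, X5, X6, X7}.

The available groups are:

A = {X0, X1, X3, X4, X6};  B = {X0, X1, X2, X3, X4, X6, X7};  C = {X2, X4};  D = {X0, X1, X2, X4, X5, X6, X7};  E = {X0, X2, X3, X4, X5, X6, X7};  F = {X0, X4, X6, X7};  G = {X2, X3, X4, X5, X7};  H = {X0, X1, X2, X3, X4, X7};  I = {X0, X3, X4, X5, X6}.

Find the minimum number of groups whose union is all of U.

2

Take {D, H}. Their union is {X0, X1, X2, X3, X4, X5, X6, X7}, which is all 8 elements.
No single group has all 8 elements (the largest, B, has 7), so 2 is optimal.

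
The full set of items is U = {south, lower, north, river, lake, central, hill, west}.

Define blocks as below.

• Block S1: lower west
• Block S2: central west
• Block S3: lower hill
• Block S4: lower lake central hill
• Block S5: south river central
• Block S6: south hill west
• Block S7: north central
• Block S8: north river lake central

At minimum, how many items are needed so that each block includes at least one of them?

Take H = {south, lower, central}. Each listed block contains at least one of these, so H is a hitting set of size 3.
No choice of 2 items meets every block, so 3 is the minimum.

3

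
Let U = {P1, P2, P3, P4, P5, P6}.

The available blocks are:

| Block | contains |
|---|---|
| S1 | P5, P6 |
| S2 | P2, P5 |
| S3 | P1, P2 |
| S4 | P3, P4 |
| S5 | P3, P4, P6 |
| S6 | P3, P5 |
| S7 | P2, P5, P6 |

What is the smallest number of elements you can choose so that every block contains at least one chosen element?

3

H = {P2, P3, P6} meets every block (each contains at least one member of H), and |H| = 3.
The blocks S1, S3, S4 are pairwise disjoint, so any hitting set needs a separate element for each — at least 3. Hence 3 is optimal.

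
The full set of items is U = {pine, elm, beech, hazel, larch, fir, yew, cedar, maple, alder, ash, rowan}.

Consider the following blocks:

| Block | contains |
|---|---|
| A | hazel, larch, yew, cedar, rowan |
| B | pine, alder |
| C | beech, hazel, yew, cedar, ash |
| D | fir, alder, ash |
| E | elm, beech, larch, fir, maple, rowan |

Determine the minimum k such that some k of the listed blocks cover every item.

3

B and C and E together: B ∪ C ∪ E = {pine, elm, beech, hazel, larch, fir, yew, cedar, maple, alder, ash, rowan} — every item is covered.
Only B contains pine, so B is forced; the remaining 10 items need at least 2 more blocks (each remaining block adds at most 6) — so at least 3 blocks are needed, and 3 is optimal.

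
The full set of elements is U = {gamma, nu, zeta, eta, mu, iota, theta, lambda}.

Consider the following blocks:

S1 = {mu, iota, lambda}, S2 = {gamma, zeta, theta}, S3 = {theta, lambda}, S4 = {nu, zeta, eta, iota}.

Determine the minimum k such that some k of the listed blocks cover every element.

3

S1 and S2 and S4 together: S1 ∪ S2 ∪ S4 = {gamma, nu, zeta, eta, mu, iota, theta, lambda} — every element is covered.
Only S2 contains gamma, so S2 is forced; the remaining 5 elements need at least 2 more blocks (each remaining block adds at most 3) — so at least 3 blocks are needed, and 3 is optimal.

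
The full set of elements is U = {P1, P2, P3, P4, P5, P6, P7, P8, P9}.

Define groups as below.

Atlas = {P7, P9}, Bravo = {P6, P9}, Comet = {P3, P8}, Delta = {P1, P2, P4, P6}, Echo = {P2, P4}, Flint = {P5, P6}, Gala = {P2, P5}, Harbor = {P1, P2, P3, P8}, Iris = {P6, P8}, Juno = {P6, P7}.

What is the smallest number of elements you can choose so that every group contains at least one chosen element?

The 4 elements {P2, P6, P7, P8} hit every group.
The groups Atlas, Comet, Echo, Flint are pairwise disjoint, so any hitting set needs a separate element for each — at least 4. Hence 4 is optimal.

4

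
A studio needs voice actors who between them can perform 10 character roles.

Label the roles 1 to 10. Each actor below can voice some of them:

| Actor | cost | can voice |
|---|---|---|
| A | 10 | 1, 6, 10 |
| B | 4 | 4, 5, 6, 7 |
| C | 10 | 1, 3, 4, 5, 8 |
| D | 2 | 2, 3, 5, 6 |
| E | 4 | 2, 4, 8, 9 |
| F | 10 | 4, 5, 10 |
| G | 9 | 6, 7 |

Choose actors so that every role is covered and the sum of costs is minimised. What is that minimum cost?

20

A, B, D, E together cover every role (A ∪ B ∪ D ∪ E = {1, 2, 3, 4, 5, 6, 7, 8, 9, 10}); total cost 10 + 4 + 2 + 4 = 20.
No covering selection has total cost below 20.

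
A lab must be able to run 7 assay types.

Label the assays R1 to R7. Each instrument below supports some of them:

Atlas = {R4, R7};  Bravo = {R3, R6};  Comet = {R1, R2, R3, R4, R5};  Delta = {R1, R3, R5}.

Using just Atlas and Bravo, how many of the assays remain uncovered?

3

Union of Atlas, Bravo = {R3, R4, R6, R7}.
Not covered: R1, R2, R5 — 3 assays.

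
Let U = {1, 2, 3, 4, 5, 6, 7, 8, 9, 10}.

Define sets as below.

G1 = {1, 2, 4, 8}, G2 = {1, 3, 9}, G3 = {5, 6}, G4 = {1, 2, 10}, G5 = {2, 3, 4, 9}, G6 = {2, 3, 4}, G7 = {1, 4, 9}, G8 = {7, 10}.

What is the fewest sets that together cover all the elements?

G1, G2, G3, and G8 cover everything between them: the union {1, 2, 3, 4, 5, 6, 7, 8, 9, 10} is all of U.
Only G1 contains 8, so G1 is forced; the remaining 6 elements need at least 3 more sets (each remaining set adds at most 2) — so at least 4 sets are needed, and 4 is optimal.

4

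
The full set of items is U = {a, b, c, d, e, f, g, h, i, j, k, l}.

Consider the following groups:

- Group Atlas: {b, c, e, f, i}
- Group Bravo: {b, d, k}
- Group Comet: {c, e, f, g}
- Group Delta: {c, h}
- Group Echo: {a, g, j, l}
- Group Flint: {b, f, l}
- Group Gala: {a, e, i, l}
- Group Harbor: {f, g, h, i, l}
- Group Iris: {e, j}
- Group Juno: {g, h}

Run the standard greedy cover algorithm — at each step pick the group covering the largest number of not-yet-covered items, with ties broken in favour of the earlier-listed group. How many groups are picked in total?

Greedy: pick Atlas (covers 5 new) → pick Echo (covers 4 new) → pick Bravo (covers 2 new) → pick Delta (covers 1 new). Total picks: 4.

4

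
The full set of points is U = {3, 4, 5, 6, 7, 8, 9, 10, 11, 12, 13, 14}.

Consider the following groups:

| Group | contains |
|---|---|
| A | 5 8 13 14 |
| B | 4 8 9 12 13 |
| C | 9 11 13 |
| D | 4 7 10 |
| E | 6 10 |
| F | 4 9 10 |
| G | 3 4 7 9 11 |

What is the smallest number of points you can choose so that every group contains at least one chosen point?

Take H = {5, 9, 10}. Each listed group contains at least one of these, so H is a hitting set of size 3.
The groups A, E, G are pairwise disjoint, so any hitting set needs a separate point for each — at least 3. Hence 3 is optimal.

3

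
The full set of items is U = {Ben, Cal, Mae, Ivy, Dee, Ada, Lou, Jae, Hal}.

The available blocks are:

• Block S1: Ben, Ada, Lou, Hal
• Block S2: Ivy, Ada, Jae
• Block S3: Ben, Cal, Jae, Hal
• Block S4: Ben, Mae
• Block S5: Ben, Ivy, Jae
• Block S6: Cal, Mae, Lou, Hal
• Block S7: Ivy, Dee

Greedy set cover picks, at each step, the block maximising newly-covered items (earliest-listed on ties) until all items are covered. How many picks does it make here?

4

Greedy: pick S1 (covers 4 new) → pick S2 (covers 2 new) → pick S6 (covers 2 new) → pick S7 (covers 1 new). Total picks: 4.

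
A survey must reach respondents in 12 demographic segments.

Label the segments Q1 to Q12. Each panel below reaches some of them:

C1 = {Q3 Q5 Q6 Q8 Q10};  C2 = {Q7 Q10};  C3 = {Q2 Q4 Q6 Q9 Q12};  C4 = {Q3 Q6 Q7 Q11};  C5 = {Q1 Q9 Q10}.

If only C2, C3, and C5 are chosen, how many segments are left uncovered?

4

Union of C2, C3, C5 = {Q1, Q2, Q4, Q6, Q7, Q9, Q10, Q12}.
Not covered: Q3, Q5, Q8, Q11 — 4 segments.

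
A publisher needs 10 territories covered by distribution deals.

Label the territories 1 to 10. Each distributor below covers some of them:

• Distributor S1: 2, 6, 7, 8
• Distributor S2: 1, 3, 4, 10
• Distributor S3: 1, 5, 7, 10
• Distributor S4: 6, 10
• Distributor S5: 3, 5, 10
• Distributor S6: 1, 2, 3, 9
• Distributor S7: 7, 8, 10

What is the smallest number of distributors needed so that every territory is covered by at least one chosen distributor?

4

Take {S1, S2, S3, S6}. Their union is {1, 2, 3, 4, 5, 6, 7, 8, 9, 10}, which is all 10 territories.
No 3 of the 7 distributors cover everything (all 35 combinations miss at least one territory), so 4 is optimal.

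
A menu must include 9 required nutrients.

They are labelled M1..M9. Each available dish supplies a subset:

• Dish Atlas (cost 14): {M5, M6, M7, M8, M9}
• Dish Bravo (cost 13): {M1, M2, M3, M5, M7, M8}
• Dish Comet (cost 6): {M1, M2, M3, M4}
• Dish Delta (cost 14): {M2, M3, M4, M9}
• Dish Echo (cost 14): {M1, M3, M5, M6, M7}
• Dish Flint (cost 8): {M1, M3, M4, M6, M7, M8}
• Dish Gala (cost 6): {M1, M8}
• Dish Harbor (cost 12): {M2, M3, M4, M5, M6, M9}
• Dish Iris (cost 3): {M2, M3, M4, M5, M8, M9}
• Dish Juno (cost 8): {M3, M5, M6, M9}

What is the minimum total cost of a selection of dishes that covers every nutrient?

11

Flint, Iris together cover every nutrient (Flint ∪ Iris = {M1, M2, M3, M4, M5, M6, M7, M8, M9}); total cost 8 + 3 = 11.
No covering selection has total cost below 11.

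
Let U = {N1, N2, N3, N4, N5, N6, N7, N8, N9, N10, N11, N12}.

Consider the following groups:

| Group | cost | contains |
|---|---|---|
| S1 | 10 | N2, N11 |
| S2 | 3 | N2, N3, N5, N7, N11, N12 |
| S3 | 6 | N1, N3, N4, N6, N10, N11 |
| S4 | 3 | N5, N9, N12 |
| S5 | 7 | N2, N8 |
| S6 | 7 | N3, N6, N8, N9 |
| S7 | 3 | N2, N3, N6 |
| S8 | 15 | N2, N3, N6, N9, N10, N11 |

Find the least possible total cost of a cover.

16

S2, S3, S6 together cover every item (S2 ∪ S3 ∪ S6 = {N1, N2, N3, N4, N5, N6, N7, N8, N9, N10, N11, N12}); total cost 3 + 6 + 7 = 16.
The greedy pick S2, S3, S4, S5 costs 19; no covering selection beats 16.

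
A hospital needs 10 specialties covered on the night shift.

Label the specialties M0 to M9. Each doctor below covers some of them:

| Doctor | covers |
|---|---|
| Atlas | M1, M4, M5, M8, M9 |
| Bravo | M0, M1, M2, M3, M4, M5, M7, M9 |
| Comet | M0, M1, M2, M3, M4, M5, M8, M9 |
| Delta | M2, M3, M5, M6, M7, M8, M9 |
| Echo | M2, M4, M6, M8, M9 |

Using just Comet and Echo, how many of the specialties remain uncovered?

Union of Comet, Echo = {M0, M1, M2, M3, M4, M5, M6, M8, M9}.
Not covered: M7 — 1 specialty.

1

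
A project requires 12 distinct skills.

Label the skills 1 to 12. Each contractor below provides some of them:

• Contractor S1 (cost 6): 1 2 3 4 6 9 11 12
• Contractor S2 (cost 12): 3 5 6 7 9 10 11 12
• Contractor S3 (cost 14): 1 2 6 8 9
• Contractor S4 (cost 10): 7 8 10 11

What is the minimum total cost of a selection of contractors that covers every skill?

28

S1, S2, S4 together cover every skill (S1 ∪ S2 ∪ S4 = {1, 2, 3, 4, 5, 6, 7, 8, 9, 10, 11, 12}); total cost 6 + 12 + 10 = 28.
No covering selection has total cost below 28.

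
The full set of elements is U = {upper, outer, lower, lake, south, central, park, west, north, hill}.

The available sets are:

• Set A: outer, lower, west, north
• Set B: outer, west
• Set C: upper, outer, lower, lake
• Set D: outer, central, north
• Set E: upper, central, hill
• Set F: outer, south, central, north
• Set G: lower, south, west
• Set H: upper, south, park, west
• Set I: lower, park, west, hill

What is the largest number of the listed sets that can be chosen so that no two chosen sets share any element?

B, E are pairwise disjoint (B={outer,west}; E={upper,central,hill}).
Every remaining set overlaps one of these, and no 3 of the listed sets are pairwise disjoint, so 2 is the maximum.

2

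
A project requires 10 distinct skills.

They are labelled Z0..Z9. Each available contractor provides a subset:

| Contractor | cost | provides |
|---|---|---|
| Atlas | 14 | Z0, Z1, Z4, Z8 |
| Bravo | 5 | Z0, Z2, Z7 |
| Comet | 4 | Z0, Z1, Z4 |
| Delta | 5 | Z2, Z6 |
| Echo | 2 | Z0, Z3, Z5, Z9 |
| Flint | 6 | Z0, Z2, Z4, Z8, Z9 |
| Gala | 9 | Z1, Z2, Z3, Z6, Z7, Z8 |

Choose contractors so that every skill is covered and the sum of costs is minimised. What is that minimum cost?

Comet, Echo, Gala together cover every skill (Comet ∪ Echo ∪ Gala = {Z0, Z1, Z2, Z3, Z4, Z5, Z6, Z7, Z8, Z9}); total cost 4 + 2 + 9 = 15.
No covering selection has total cost below 15.

15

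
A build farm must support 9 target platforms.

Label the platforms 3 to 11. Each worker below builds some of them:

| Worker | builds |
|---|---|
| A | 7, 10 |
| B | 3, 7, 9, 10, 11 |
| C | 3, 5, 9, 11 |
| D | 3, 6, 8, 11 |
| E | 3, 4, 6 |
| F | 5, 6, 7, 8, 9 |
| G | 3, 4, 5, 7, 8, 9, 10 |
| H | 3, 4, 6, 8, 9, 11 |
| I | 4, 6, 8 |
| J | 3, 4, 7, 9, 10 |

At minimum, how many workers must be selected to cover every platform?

G and H together: G ∪ H = {3, 4, 5, 6, 7, 8, 9, 10, 11} — every platform is covered.
No single worker has all 9 platforms (the largest, G, has 7), so 2 is optimal.

2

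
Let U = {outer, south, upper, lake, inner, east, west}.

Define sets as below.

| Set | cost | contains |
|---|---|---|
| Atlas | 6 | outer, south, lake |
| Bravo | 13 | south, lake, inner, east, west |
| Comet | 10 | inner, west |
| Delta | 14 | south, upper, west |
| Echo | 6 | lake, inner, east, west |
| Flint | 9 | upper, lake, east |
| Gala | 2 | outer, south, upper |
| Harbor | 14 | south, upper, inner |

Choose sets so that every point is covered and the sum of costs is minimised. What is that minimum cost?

Echo, Gala together cover every point (Echo ∪ Gala = {outer, south, upper, lake, inner, east, west}); total cost 6 + 2 = 8.
No covering selection has total cost below 8.

8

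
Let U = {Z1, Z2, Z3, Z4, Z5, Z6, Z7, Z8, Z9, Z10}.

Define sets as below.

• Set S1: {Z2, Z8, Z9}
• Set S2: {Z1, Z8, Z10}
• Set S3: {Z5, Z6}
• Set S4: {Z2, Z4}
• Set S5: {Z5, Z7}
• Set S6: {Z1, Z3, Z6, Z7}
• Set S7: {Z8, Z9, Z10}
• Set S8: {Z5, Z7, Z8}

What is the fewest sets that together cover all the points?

Take {S3, S4, S6, S7}. Their union is {Z1, Z2, Z3, Z4, Z5, Z6, Z7, Z8, Z9, Z10}, which is all 10 points.
No 3 of the 8 sets cover everything (all 56 combinations miss at least one point), so 4 is optimal.

4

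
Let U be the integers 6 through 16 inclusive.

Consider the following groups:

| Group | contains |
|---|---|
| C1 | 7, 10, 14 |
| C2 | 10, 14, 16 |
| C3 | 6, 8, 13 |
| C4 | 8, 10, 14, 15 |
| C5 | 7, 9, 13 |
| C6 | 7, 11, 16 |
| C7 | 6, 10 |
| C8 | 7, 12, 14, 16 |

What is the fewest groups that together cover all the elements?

C4 and C5 and C6 and C7 and C8 together: C4 ∪ C5 ∪ C6 ∪ C7 ∪ C8 = {6, 7, 8, 9, 10, 11, 12, 13, 14, 15, 16} — every element is covered.
No 4 of the 8 groups cover everything (all 70 combinations miss at least one element), so 5 is optimal.

5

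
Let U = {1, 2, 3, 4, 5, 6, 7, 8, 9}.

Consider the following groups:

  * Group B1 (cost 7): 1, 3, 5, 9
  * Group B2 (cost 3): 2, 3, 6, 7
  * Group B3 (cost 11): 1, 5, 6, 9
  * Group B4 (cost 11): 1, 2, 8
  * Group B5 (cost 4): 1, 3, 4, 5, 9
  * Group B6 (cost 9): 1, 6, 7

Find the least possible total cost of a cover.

18

B2, B4, B5 together cover every item (B2 ∪ B4 ∪ B5 = {1, 2, 3, 4, 5, 6, 7, 8, 9}); total cost 3 + 11 + 4 = 18.
No covering selection has total cost below 18.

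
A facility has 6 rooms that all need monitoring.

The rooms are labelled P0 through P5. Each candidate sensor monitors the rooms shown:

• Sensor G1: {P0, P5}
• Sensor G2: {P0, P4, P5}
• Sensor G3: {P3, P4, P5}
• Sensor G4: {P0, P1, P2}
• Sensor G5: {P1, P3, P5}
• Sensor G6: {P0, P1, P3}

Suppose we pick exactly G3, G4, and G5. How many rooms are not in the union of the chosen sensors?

Union of G3, G4, G5 = {P0, P1, P2, P3, P4, P5} — that's every room, so 0 are uncovered.

0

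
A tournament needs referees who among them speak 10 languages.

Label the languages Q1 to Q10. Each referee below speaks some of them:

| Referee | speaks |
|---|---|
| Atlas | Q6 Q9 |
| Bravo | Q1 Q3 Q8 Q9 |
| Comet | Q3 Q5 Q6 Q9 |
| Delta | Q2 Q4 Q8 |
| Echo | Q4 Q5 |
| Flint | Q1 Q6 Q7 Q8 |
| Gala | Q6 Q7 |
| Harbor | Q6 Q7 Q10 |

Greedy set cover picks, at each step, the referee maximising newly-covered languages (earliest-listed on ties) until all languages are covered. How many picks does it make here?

4

Greedy: pick Bravo (covers 4 new) → pick Harbor (covers 3 new) → pick Delta (covers 2 new) → pick Comet (covers 1 new). Total picks: 4.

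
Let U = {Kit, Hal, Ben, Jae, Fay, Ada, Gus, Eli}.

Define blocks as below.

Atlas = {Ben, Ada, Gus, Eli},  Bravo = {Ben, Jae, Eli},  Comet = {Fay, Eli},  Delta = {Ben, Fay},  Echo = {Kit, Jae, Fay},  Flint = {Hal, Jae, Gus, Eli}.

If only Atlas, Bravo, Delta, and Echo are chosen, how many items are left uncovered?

Union of Atlas, Bravo, Delta, Echo = {Kit, Ben, Jae, Fay, Ada, Gus, Eli}.
Not covered: Hal — 1 item.

1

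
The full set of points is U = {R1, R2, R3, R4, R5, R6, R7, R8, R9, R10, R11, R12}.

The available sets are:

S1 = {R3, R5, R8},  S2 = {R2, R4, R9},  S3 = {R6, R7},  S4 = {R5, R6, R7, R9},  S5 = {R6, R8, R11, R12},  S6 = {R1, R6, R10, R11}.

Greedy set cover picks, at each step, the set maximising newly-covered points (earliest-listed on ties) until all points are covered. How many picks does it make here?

Greedy: pick S4 (covers 4 new) → pick S5 (covers 3 new) → pick S2 (covers 2 new) → pick S6 (covers 2 new) → pick S1 (covers 1 new). Total picks: 5.

5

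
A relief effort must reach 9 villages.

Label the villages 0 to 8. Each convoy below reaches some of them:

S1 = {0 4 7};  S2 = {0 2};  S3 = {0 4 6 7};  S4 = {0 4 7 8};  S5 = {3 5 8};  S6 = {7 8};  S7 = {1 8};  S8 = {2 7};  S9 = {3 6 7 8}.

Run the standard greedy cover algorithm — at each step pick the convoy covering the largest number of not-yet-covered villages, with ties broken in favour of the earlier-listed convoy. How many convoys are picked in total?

Greedy: pick S3 (covers 4 new) → pick S5 (covers 3 new) → pick S2 (covers 1 new) → pick S7 (covers 1 new). Total picks: 4.

4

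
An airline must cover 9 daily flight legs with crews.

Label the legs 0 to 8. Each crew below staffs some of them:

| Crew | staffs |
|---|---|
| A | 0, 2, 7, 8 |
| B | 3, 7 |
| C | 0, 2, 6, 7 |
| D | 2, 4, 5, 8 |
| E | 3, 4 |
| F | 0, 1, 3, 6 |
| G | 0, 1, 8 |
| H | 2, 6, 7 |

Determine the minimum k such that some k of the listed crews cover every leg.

A and D and F together: A ∪ D ∪ F = {0, 1, 2, 3, 4, 5, 6, 7, 8} — every leg is covered.
Each crew has at most 4 legs, and 2·4 = 8 < 9 — so at least 3 crews are needed, and 3 is optimal.

3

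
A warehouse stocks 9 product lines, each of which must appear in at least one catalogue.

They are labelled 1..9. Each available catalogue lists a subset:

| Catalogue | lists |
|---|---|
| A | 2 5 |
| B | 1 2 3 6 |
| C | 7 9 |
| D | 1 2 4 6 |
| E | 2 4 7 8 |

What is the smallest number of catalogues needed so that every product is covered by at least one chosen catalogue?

A and B and C and E together: A ∪ B ∪ C ∪ E = {1, 2, 3, 4, 5, 6, 7, 8, 9} — every product is covered.
Only A contains 5, so A is forced; the remaining 7 products need at least 3 more catalogues (each remaining catalogue adds at most 3) — so at least 4 catalogues are needed, and 4 is optimal.

4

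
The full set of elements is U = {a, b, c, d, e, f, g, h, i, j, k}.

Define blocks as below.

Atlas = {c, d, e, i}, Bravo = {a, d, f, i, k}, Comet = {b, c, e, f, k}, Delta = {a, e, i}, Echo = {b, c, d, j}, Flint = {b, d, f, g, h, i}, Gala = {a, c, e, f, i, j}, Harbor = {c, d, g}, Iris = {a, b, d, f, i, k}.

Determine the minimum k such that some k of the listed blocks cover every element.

Comet, Flint, and Gala cover everything between them: the union {a, b, c, d, e, f, g, h, i, j, k} is all of U.
Only Flint contains h, so Flint is forced; the remaining 5 elements need at least 2 more blocks (each remaining block adds at most 4) — so at least 3 blocks are needed, and 3 is optimal.

3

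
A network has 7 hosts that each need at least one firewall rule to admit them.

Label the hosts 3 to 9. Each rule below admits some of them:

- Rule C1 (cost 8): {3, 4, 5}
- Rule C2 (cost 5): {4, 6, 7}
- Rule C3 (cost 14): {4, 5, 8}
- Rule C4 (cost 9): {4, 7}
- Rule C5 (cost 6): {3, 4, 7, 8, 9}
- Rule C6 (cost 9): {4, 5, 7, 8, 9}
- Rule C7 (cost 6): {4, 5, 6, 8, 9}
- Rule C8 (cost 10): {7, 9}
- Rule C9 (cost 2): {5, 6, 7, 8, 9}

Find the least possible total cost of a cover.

8

C5, C9 together cover every host (C5 ∪ C9 = {3, 4, 5, 6, 7, 8, 9}); total cost 6 + 2 = 8.
No covering selection has total cost below 8.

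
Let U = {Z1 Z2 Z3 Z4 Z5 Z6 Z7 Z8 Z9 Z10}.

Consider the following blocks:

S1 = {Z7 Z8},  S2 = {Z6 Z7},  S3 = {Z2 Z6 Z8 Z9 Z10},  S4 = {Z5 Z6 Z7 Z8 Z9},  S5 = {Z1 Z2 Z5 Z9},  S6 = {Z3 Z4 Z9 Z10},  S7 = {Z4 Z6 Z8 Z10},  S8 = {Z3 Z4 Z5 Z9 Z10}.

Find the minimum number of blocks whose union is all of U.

3

S4 and S5 and S6 together: S4 ∪ S5 ∪ S6 = {Z1, Z2, Z3, Z4, Z5, Z6, Z7, Z8, Z9, Z10} — every item is covered.
Only S5 contains Z1, so S5 is forced; the remaining 6 items need at least 2 more blocks (each remaining block adds at most 4) — so at least 3 blocks are needed, and 3 is optimal.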